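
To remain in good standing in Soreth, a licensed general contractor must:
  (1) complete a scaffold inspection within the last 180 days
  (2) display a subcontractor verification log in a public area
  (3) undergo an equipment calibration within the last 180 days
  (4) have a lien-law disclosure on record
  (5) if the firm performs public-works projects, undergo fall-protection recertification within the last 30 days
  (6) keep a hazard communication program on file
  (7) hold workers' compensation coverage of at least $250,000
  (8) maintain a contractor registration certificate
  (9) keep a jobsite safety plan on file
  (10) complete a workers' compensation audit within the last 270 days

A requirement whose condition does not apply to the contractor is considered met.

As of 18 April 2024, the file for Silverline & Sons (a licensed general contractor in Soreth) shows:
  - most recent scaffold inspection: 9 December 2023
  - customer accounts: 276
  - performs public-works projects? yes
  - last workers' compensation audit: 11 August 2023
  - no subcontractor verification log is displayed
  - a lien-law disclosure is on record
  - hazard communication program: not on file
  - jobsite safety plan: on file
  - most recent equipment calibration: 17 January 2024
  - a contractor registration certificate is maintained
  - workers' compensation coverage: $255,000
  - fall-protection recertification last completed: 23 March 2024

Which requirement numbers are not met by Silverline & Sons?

1. scaffold inspection 131 days ago vs limit 180 → met
2. subcontractor verification log absent → not met
3. equipment calibration 92 days ago vs limit 180 → met
4. lien-law disclosure present → met
5. condition 'performs public-works projects' holds; fall-protection recertification 26 days ago vs limit 30 → met
6. hazard communication program absent → not met
7. workers' compensation coverage $255,000 ≥ $250,000 → met
8. contractor registration certificate present → met
9. jobsite safety plan present → met
10. workers' compensation audit 251 days ago vs limit 270 → met
Not met: 2, 6

2, 6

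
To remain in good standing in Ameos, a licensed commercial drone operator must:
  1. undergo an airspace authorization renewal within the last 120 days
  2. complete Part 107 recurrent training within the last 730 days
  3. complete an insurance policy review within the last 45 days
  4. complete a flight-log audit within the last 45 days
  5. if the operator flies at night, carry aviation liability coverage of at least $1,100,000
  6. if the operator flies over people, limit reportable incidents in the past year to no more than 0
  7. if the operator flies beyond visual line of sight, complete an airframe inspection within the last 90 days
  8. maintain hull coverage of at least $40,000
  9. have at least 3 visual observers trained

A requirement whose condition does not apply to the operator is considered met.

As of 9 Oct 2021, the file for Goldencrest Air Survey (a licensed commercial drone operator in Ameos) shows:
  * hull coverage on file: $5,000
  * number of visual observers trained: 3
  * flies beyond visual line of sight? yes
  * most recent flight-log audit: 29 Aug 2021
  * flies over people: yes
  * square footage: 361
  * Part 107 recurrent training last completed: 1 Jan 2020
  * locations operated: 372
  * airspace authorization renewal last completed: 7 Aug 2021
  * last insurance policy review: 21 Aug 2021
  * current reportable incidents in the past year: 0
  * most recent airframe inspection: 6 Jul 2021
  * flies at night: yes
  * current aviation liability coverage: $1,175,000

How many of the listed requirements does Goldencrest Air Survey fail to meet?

1. airspace authorization renewal 63 days ago vs limit 120 → met
2. Part 107 recurrent training 647 days ago vs limit 730 → met
3. insurance policy review 49 days ago vs limit 45 → not met
4. flight-log audit 41 days ago vs limit 45 → met
5. condition 'flies at night' holds; aviation liability coverage $1,175,000 ≥ $1,100,000 → met
6. condition 'flies over people' holds; reportable incidents in the past year 0 ≤ 0 → met
7. condition 'flies beyond visual line of sight' holds; airframe inspection 95 days ago vs limit 90 → not met
8. hull coverage $5,000 < $40,000 → not met
9. visual observers trained 3 ≥ 3 → met
Not met: 3 of 9

3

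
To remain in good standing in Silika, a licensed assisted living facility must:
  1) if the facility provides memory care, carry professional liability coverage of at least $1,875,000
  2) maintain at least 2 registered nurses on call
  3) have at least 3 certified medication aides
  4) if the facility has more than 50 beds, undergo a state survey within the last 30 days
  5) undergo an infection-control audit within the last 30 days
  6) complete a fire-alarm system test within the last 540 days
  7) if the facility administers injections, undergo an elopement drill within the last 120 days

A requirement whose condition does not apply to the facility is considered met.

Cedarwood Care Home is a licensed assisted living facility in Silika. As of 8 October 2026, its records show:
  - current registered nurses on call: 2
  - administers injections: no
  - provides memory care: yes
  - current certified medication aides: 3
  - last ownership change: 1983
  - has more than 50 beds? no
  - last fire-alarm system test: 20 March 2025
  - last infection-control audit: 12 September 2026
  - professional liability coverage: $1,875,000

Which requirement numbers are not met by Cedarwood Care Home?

1. condition 'provides memory care' holds; professional liability coverage $1,875,000 ≥ $1,875,000 → met
2. registered nurses on call 2 ≥ 2 → met
3. certified medication aides 3 ≥ 3 → met
4. condition 'has more than 50 beds' does not hold → requirement n/a → met
5. infection-control audit 26 days ago vs limit 30 → met
6. fire-alarm system test 567 days ago vs limit 540 → not met
7. condition 'administers injections' does not hold → requirement n/a → met
Not met: 6

6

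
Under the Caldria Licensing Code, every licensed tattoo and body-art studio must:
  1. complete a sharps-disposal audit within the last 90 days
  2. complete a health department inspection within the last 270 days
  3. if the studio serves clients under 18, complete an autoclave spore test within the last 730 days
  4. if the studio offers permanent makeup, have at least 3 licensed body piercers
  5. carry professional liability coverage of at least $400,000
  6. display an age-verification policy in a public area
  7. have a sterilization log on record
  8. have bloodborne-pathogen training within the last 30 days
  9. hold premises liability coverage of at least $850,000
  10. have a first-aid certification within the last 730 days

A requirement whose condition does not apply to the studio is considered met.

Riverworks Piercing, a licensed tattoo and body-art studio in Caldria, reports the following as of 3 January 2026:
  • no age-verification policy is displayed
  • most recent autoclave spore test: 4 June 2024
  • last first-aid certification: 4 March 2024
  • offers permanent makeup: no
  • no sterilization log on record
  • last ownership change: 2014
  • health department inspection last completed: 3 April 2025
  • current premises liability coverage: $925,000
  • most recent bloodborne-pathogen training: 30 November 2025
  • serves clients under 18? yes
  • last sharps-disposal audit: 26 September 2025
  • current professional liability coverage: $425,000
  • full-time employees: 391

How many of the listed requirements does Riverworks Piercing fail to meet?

1. sharps-disposal audit 99 days ago vs limit 90 → not met
2. health department inspection 275 days ago vs limit 270 → not met
3. condition 'serves clients under 18' holds; autoclave spore test 578 days ago vs limit 730 → met
4. condition 'offers permanent makeup' does not hold → requirement n/a → met
5. professional liability coverage $425,000 ≥ $400,000 → met
6. age-verification policy absent → not met
7. sterilization log absent → not met
8. bloodborne-pathogen training 34 days ago vs limit 30 → not met
9. premises liability coverage $925,000 ≥ $850,000 → met
10. first-aid certification 670 days ago vs limit 730 → met
Not met: 5 of 10

5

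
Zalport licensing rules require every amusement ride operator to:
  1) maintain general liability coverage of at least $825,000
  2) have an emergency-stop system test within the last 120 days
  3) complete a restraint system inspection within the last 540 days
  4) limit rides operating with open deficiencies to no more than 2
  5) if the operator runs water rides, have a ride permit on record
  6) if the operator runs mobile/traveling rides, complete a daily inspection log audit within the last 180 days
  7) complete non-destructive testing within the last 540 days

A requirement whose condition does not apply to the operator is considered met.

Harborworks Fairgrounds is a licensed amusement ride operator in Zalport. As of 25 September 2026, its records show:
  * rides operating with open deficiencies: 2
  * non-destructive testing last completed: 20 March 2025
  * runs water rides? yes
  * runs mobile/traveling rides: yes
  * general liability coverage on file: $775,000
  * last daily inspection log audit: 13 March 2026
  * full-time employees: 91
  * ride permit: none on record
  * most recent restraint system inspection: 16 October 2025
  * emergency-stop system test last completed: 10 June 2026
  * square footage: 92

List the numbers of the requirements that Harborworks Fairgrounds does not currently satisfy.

1, 5, 6, 7

1. general liability coverage $775,000 < $825,000 → not met
2. emergency-stop system test 107 days ago vs limit 120 → met
3. restraint system inspection 344 days ago vs limit 540 → met
4. rides operating with open deficiencies 2 ≤ 2 → met
5. condition 'runs water rides' holds; ride permit absent → not met
6. condition 'runs mobile/traveling rides' holds; daily inspection log audit 196 days ago vs limit 180 → not met
7. non-destructive testing 554 days ago vs limit 540 → not met
Not met: 1, 5, 6, 7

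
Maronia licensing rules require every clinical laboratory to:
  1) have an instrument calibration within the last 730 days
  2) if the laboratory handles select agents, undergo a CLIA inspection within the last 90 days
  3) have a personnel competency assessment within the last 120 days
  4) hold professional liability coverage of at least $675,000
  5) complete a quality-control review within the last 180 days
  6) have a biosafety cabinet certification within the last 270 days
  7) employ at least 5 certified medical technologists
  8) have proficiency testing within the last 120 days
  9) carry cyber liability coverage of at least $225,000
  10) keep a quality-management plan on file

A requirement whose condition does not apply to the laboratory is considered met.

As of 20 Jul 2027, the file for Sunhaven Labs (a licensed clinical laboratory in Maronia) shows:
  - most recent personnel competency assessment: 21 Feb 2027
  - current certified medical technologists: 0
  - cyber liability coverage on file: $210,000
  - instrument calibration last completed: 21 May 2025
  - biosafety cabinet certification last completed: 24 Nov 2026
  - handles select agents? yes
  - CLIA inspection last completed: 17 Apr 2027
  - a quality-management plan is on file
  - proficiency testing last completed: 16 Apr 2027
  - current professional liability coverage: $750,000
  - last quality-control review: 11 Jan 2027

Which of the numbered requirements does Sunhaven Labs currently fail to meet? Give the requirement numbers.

1, 2, 3, 5, 7, 9

1. instrument calibration 790 days ago vs limit 730 → not met
2. condition 'handles select agents' holds; CLIA inspection 94 days ago vs limit 90 → not met
3. personnel competency assessment 149 days ago vs limit 120 → not met
4. professional liability coverage $750,000 ≥ $675,000 → met
5. quality-control review 190 days ago vs limit 180 → not met
6. biosafety cabinet certification 238 days ago vs limit 270 → met
7. certified medical technologists 0 < 5 → not met
8. proficiency testing 95 days ago vs limit 120 → met
9. cyber liability coverage $210,000 < $225,000 → not met
10. quality-management plan present → met
Not met: 1, 2, 3, 5, 7, 9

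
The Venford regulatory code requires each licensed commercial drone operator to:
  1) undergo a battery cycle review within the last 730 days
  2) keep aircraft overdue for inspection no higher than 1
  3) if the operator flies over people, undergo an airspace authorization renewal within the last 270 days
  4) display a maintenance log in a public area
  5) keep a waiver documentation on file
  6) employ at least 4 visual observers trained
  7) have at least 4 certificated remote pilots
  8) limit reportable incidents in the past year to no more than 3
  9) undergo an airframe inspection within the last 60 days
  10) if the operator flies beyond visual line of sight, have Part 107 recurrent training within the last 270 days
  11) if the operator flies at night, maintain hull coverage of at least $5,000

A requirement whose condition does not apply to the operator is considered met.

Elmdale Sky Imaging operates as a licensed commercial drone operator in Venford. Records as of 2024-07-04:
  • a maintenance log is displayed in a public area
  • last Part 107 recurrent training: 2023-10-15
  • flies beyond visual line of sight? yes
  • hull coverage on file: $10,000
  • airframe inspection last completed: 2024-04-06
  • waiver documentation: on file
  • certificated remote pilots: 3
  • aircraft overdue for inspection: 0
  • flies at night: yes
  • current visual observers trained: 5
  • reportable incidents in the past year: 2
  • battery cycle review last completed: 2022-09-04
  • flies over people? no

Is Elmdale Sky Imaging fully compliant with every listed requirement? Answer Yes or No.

No

1. battery cycle review 669 days ago vs limit 730 → met
2. aircraft overdue for inspection 0 ≤ 1 → met
3. condition 'flies over people' does not hold → requirement n/a → met
4. maintenance log present → met
5. waiver documentation present → met
6. visual observers trained 5 ≥ 4 → met
7. certificated remote pilots 3 < 4 → not met
8. reportable incidents in the past year 2 ≤ 3 → met
9. airframe inspection 89 days ago vs limit 60 → not met
10. condition 'flies beyond visual line of sight' holds; Part 107 recurrent training 263 days ago vs limit 270 → met
11. condition 'flies at night' holds; hull coverage $10,000 ≥ $5,000 → met
Not met: 7, 9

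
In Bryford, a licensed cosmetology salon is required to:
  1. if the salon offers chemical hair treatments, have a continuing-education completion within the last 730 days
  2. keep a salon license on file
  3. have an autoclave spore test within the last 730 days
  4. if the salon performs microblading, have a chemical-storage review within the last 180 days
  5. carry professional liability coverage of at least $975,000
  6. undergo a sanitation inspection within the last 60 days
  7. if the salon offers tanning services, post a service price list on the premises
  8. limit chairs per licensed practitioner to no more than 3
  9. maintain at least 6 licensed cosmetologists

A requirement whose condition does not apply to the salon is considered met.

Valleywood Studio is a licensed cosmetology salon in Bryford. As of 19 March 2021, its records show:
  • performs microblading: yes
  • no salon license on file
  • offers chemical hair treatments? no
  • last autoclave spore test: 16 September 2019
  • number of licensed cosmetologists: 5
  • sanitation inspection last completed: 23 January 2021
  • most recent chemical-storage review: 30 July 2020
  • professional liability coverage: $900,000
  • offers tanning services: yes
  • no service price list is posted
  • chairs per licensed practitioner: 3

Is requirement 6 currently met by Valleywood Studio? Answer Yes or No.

6. sanitation inspection 55 days ago vs limit 60 → met

Yes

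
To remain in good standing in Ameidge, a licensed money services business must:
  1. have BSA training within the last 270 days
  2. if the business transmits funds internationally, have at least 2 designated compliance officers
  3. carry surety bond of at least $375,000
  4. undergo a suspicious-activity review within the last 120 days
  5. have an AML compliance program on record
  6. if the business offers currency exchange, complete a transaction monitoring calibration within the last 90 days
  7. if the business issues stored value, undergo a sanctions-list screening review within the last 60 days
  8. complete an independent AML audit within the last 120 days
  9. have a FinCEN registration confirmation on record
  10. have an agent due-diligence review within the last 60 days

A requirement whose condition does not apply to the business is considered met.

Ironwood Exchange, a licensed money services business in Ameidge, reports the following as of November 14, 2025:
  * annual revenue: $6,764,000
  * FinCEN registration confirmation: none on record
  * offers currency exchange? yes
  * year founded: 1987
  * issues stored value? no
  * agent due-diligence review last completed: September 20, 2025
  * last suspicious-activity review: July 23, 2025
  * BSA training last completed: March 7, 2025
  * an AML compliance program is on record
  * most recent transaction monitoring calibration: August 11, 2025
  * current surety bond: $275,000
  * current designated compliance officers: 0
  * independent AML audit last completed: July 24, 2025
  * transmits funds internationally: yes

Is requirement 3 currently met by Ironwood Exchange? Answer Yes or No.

3. surety bond $275,000 < $375,000 → not met

No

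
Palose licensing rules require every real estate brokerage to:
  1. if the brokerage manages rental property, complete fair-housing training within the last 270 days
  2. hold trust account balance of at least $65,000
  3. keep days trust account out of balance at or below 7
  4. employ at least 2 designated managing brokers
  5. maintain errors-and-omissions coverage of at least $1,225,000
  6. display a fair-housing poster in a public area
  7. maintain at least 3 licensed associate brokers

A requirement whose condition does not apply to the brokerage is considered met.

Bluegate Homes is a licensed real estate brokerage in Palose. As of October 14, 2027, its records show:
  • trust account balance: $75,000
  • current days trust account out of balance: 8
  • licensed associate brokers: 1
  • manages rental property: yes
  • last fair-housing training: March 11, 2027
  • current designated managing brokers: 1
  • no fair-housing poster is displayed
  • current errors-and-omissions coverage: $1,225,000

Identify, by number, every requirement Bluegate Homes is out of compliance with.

1. condition 'manages rental property' holds; fair-housing training 217 days ago vs limit 270 → met
2. trust account balance $75,000 ≥ $65,000 → met
3. days trust account out of balance 8 > 7 → not met
4. designated managing brokers 1 < 2 → not met
5. errors-and-omissions coverage $1,225,000 ≥ $1,225,000 → met
6. fair-housing poster absent → not met
7. licensed associate brokers 1 < 3 → not met
Not met: 3, 4, 6, 7

3, 4, 6, 7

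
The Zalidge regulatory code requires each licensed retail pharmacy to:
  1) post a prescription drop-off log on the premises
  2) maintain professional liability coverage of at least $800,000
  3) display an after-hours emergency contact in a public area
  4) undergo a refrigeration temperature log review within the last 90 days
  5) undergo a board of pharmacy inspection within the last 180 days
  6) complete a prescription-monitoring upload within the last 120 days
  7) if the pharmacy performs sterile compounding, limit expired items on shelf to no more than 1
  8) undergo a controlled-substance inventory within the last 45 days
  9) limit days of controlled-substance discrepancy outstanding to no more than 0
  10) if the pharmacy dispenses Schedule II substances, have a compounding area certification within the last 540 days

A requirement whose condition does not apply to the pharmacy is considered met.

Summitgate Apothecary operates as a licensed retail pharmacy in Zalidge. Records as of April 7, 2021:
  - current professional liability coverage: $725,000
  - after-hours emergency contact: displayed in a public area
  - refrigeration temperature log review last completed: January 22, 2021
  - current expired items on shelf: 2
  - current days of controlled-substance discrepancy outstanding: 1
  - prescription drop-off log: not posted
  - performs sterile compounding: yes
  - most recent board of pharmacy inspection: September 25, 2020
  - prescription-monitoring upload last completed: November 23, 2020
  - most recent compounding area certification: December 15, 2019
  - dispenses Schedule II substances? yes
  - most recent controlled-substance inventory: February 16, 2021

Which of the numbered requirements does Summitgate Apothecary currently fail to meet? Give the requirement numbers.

1. prescription drop-off log absent → not met
2. professional liability coverage $725,000 < $800,000 → not met
3. after-hours emergency contact present → met
4. refrigeration temperature log review 75 days ago vs limit 90 → met
5. board of pharmacy inspection 194 days ago vs limit 180 → not met
6. prescription-monitoring upload 135 days ago vs limit 120 → not met
7. condition 'performs sterile compounding' holds; expired items on shelf 2 > 1 → not met
8. controlled-substance inventory 50 days ago vs limit 45 → not met
9. days of controlled-substance discrepancy outstanding 1 > 0 → not met
10. condition 'dispenses Schedule II substances' holds; compounding area certification 479 days ago vs limit 540 → met
Not met: 1, 2, 5, 6, 7, 8, 9

1, 2, 5, 6, 7, 8, 9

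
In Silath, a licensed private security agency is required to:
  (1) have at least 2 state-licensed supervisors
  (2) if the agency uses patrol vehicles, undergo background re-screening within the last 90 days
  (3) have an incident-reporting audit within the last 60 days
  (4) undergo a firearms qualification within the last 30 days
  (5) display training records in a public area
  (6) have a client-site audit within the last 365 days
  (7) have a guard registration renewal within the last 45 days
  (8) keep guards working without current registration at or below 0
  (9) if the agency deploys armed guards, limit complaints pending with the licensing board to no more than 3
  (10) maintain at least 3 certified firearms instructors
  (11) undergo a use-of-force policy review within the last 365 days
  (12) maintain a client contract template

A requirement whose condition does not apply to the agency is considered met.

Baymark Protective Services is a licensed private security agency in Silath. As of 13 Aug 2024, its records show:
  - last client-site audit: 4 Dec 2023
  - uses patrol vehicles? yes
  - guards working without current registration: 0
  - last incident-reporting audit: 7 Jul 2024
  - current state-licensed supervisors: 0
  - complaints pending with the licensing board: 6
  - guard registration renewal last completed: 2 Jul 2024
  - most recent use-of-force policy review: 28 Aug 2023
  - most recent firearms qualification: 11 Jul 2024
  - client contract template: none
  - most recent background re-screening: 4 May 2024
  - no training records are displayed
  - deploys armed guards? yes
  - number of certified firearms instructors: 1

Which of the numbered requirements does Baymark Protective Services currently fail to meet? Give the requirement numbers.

1. state-licensed supervisors 0 < 2 → not met
2. condition 'uses patrol vehicles' holds; background re-screening 101 days ago vs limit 90 → not met
3. incident-reporting audit 37 days ago vs limit 60 → met
4. firearms qualification 33 days ago vs limit 30 → not met
5. training records absent → not met
6. client-site audit 253 days ago vs limit 365 → met
7. guard registration renewal 42 days ago vs limit 45 → met
8. guards working without current registration 0 ≤ 0 → met
9. condition 'deploys armed guards' holds; complaints pending with the licensing board 6 > 3 → not met
10. certified firearms instructors 1 < 3 → not met
11. use-of-force policy review 351 days ago vs limit 365 → met
12. client contract template absent → not met
Not met: 1, 2, 4, 5, 9, 10, 12

1, 2, 4, 5, 9, 10, 12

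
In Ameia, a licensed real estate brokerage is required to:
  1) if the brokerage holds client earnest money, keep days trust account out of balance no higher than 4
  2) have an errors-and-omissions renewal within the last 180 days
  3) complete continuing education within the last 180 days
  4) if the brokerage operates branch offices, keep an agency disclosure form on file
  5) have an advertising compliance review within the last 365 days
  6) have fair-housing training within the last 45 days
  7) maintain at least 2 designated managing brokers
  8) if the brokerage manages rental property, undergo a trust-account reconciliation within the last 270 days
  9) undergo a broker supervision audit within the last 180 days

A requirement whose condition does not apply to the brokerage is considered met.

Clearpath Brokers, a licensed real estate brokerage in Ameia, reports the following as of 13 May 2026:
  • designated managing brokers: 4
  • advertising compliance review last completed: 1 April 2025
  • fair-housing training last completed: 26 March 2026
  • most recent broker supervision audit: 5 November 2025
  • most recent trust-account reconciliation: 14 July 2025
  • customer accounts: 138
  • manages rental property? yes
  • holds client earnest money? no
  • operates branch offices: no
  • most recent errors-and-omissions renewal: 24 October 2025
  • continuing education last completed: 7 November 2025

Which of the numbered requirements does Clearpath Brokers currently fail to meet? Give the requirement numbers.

1. condition 'holds client earnest money' does not hold → requirement n/a → met
2. errors-and-omissions renewal 201 days ago vs limit 180 → not met
3. continuing education 187 days ago vs limit 180 → not met
4. condition 'operates branch offices' does not hold → requirement n/a → met
5. advertising compliance review 407 days ago vs limit 365 → not met
6. fair-housing training 48 days ago vs limit 45 → not met
7. designated managing brokers 4 ≥ 2 → met
8. condition 'manages rental property' holds; trust-account reconciliation 303 days ago vs limit 270 → not met
9. broker supervision audit 189 days ago vs limit 180 → not met
Not met: 2, 3, 5, 6, 8, 9

2, 3, 5, 6, 8, 9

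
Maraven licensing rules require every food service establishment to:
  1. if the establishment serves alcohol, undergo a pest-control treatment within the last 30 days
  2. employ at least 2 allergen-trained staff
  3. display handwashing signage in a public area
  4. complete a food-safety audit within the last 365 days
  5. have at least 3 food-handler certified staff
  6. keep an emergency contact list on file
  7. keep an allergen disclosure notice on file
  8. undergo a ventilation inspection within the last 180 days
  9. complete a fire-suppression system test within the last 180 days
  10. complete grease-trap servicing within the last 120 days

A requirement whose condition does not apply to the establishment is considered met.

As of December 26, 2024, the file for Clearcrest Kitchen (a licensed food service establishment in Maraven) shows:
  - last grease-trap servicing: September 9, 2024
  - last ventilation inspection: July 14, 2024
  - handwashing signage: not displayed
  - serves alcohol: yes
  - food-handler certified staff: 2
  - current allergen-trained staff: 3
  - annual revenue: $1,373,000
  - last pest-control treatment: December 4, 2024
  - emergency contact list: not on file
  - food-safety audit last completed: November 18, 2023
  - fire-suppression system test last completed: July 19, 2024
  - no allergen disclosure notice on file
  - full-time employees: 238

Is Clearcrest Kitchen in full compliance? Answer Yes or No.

No

1. condition 'serves alcohol' holds; pest-control treatment 22 days ago vs limit 30 → met
2. allergen-trained staff 3 ≥ 2 → met
3. handwashing signage absent → not met
4. food-safety audit 404 days ago vs limit 365 → not met
5. food-handler certified staff 2 < 3 → not met
6. emergency contact list absent → not met
7. allergen disclosure notice absent → not met
8. ventilation inspection 165 days ago vs limit 180 → met
9. fire-suppression system test 160 days ago vs limit 180 → met
10. grease-trap servicing 108 days ago vs limit 120 → met
Not met: 3, 4, 5, 6, 7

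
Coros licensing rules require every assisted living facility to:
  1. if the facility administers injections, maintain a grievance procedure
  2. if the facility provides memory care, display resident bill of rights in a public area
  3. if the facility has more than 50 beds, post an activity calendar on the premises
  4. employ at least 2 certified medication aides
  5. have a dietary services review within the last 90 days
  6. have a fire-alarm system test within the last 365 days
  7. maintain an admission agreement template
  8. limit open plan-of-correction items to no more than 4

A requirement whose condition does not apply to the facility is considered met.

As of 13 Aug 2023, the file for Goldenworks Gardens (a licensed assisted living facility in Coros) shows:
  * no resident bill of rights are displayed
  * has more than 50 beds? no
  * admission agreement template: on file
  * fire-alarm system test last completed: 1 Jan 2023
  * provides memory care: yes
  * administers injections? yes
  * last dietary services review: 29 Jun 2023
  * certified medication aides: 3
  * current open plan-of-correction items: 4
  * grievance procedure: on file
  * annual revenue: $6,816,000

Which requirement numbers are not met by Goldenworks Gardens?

2

1. condition 'administers injections' holds; grievance procedure present → met
2. condition 'provides memory care' holds; resident bill of rights absent → not met
3. condition 'has more than 50 beds' does not hold → requirement n/a → met
4. certified medication aides 3 ≥ 2 → met
5. dietary services review 45 days ago vs limit 90 → met
6. fire-alarm system test 224 days ago vs limit 365 → met
7. admission agreement template present → met
8. open plan-of-correction items 4 ≤ 4 → met
Not met: 2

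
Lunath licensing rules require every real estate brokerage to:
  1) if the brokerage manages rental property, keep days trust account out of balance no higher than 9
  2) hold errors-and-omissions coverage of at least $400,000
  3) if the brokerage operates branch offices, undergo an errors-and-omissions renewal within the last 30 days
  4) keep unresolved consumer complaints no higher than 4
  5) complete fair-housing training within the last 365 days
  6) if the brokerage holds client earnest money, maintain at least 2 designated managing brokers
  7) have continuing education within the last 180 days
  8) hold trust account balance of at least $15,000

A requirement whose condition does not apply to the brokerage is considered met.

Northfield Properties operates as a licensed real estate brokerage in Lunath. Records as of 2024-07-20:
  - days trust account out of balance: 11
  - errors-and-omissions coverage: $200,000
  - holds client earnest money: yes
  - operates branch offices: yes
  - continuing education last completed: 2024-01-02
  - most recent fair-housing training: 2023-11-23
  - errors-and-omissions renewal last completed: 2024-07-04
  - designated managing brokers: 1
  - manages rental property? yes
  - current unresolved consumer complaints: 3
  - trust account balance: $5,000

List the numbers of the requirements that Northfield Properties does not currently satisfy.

1, 2, 6, 7, 8

1. condition 'manages rental property' holds; days trust account out of balance 11 > 9 → not met
2. errors-and-omissions coverage $200,000 < $400,000 → not met
3. condition 'operates branch offices' holds; errors-and-omissions renewal 16 days ago vs limit 30 → met
4. unresolved consumer complaints 3 ≤ 4 → met
5. fair-housing training 240 days ago vs limit 365 → met
6. condition 'holds client earnest money' holds; designated managing brokers 1 < 2 → not met
7. continuing education 200 days ago vs limit 180 → not met
8. trust account balance $5,000 < $15,000 → not met
Not met: 1, 2, 6, 7, 8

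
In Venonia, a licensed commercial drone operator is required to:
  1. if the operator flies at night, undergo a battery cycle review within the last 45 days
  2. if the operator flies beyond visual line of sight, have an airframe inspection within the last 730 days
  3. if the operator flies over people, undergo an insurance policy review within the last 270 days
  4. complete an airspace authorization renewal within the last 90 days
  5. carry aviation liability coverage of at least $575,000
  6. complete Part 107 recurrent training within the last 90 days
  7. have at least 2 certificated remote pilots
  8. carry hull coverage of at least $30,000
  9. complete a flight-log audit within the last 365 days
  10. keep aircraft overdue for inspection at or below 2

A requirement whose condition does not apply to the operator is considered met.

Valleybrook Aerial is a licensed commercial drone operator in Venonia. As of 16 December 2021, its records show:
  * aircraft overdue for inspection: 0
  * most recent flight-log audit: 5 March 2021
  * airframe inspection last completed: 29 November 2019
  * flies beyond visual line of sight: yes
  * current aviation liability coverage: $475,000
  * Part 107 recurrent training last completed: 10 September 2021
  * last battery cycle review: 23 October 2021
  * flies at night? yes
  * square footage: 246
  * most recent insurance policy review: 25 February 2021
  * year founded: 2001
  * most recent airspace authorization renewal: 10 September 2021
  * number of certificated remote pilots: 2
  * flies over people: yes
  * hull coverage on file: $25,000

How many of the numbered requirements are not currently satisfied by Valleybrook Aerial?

7

1. condition 'flies at night' holds; battery cycle review 54 days ago vs limit 45 → not met
2. condition 'flies beyond visual line of sight' holds; airframe inspection 748 days ago vs limit 730 → not met
3. condition 'flies over people' holds; insurance policy review 294 days ago vs limit 270 → not met
4. airspace authorization renewal 97 days ago vs limit 90 → not met
5. aviation liability coverage $475,000 < $575,000 → not met
6. Part 107 recurrent training 97 days ago vs limit 90 → not met
7. certificated remote pilots 2 ≥ 2 → met
8. hull coverage $25,000 < $30,000 → not met
9. flight-log audit 286 days ago vs limit 365 → met
10. aircraft overdue for inspection 0 ≤ 2 → met
Not met: 7 of 10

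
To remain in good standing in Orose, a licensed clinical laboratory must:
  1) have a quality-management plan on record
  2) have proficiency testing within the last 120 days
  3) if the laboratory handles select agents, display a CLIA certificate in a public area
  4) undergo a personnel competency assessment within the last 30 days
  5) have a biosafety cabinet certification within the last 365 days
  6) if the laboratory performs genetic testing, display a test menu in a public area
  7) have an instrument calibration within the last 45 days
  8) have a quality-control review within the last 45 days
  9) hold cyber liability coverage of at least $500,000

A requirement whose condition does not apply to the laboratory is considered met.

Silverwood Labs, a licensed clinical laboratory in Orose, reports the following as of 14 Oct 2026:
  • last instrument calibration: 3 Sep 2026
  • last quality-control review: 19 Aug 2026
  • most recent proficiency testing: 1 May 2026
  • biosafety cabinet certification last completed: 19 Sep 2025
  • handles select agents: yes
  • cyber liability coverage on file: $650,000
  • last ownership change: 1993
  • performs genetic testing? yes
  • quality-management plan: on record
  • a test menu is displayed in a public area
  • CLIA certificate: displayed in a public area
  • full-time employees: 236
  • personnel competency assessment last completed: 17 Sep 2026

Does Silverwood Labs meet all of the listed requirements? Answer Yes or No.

No

1. quality-management plan present → met
2. proficiency testing 166 days ago vs limit 120 → not met
3. condition 'handles select agents' holds; CLIA certificate present → met
4. personnel competency assessment 27 days ago vs limit 30 → met
5. biosafety cabinet certification 390 days ago vs limit 365 → not met
6. condition 'performs genetic testing' holds; test menu present → met
7. instrument calibration 41 days ago vs limit 45 → met
8. quality-control review 56 days ago vs limit 45 → not met
9. cyber liability coverage $650,000 ≥ $500,000 → met
Not met: 2, 5, 8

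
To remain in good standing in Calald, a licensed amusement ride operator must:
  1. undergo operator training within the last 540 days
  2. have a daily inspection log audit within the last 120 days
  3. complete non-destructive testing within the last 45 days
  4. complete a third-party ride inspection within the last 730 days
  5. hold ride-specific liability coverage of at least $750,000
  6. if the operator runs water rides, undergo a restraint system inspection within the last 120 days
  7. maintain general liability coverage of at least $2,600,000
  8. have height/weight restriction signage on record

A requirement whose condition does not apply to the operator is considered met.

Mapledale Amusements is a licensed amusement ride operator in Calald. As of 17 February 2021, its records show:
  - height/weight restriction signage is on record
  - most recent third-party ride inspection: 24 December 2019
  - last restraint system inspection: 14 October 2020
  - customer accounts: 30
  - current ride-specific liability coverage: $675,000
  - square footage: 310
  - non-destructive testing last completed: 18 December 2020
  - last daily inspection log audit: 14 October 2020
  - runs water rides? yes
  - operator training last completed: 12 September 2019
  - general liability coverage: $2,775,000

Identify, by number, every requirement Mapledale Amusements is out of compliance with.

2, 3, 5, 6

1. operator training 524 days ago vs limit 540 → met
2. daily inspection log audit 126 days ago vs limit 120 → not met
3. non-destructive testing 61 days ago vs limit 45 → not met
4. third-party ride inspection 421 days ago vs limit 730 → met
5. ride-specific liability coverage $675,000 < $750,000 → not met
6. condition 'runs water rides' holds; restraint system inspection 126 days ago vs limit 120 → not met
7. general liability coverage $2,775,000 ≥ $2,600,000 → met
8. height/weight restriction signage present → met
Not met: 2, 3, 5, 6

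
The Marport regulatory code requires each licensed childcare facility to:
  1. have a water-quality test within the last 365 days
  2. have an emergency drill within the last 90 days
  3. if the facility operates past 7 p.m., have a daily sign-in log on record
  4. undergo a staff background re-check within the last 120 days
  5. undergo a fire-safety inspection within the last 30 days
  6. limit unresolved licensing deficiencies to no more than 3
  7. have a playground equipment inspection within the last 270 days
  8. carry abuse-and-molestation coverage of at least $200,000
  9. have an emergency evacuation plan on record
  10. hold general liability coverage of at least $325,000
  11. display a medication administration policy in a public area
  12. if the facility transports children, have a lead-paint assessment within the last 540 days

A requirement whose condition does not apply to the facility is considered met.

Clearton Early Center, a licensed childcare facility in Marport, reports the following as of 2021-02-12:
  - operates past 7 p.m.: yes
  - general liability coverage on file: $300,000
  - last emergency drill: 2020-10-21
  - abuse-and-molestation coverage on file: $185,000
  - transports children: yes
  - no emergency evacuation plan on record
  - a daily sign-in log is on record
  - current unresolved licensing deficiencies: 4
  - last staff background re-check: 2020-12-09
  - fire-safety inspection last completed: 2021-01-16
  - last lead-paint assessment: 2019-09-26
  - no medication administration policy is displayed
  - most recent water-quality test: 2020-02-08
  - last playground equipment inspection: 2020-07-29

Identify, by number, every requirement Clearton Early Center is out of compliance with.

1. water-quality test 370 days ago vs limit 365 → not met
2. emergency drill 114 days ago vs limit 90 → not met
3. condition 'operates past 7 p.m.' holds; daily sign-in log present → met
4. staff background re-check 65 days ago vs limit 120 → met
5. fire-safety inspection 27 days ago vs limit 30 → met
6. unresolved licensing deficiencies 4 > 3 → not met
7. playground equipment inspection 198 days ago vs limit 270 → met
8. abuse-and-molestation coverage $185,000 < $200,000 → not met
9. emergency evacuation plan absent → not met
10. general liability coverage $300,000 < $325,000 → not met
11. medication administration policy absent → not met
12. condition 'transports children' holds; lead-paint assessment 505 days ago vs limit 540 → met
Not met: 1, 2, 6, 8, 9, 10, 11

1, 2, 6, 8, 9, 10, 11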